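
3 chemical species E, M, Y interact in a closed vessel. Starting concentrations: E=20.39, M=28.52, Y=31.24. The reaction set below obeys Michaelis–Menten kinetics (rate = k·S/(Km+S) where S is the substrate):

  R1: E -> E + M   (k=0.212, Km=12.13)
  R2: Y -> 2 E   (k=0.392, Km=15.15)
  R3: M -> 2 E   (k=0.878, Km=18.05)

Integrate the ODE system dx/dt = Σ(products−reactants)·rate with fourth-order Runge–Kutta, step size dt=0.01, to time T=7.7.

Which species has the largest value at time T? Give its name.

RK4 with dt=0.01: 770 steps to T=7.7. Trajectory (selected grid times):
t=0.00: E=20.39 M=28.52 Y=31.24
t=0.86: E=21.77 M=28.17 Y=31.01
t=1.71: E=23.12 M=27.84 Y=30.79
t=2.57: E=24.49 M=27.50 Y=30.56
t=3.42: E=25.83 M=27.17 Y=30.34
t=4.28: E=27.18 M=26.85 Y=30.12
t=5.13: E=28.52 M=26.53 Y=29.90
t=5.99: E=29.86 M=26.21 Y=29.67
t=6.84: E=31.18 M=25.89 Y=29.45
t=7.70: E=32.52 M=25.58 Y=29.23
At T=7.7: E=32.52 M=25.58 Y=29.23; the largest is E.

Dominant species at T: E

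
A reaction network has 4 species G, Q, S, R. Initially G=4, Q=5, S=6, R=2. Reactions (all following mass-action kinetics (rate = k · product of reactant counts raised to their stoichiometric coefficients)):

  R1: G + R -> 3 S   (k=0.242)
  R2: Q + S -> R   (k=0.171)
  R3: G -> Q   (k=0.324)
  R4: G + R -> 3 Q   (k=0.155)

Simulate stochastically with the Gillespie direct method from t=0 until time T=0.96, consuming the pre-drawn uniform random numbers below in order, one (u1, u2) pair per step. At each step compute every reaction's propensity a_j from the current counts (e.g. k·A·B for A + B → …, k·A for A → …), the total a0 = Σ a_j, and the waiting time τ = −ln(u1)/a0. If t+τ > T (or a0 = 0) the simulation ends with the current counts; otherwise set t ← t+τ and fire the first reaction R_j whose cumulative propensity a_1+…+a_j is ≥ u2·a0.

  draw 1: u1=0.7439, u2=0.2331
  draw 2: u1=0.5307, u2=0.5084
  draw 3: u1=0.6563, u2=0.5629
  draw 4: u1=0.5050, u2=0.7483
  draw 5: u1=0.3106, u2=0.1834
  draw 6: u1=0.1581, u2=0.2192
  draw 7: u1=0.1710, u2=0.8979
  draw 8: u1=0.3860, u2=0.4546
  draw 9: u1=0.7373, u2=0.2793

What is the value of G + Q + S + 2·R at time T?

Check how each reaction changes W = G + Q + S + 2·R (weight of products minus weight of reactants):
R1: G + R -> 3 S: (1·3) − (1·1 + 2·1) = 3 − 3 = 0
R2: Q + S -> R: (2·1) − (1·1 + 1·1) = 2 − 2 = 0
R3: G -> Q: (1·1) − (1·1) = 1 − 1 = 0
R4: G + R -> 3 Q: (1·3) − (1·1 + 2·1) = 3 − 3 = 0
Every reaction leaves W unchanged, so W is conserved and no simulation is needed: W(T) = W(0) = 4 + 5 + 6 + 2·2 = 19

Value at T = 19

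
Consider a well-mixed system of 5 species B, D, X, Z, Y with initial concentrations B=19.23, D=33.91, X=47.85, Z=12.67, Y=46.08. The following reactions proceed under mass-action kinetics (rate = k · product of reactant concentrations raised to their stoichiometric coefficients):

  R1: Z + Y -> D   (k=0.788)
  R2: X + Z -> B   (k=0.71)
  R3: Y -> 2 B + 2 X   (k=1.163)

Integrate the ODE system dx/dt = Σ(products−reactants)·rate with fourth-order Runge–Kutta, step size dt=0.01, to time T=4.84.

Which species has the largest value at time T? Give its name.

RK4 with dt=0.01: 484 steps to T=4.84. Trajectory (selected grid times):
t=0.00: B=19.23 D=33.91 X=47.85 Z=12.67 Y=46.08
t=0.54: B=62.70 D=40.28 X=78.71 Z=0.00 Y=21.13
t=1.08: B=82.41 D=40.28 X=98.42 Z=0.00 Y=11.28
t=1.61: B=92.79 D=40.28 X=108.80 Z=0.00 Y=6.09
t=2.15: B=98.47 D=40.28 X=114.48 Z=0.00 Y=3.25
t=2.69: B=101.50 D=40.28 X=117.51 Z=0.00 Y=1.73
t=3.23: B=103.11 D=40.28 X=119.12 Z=0.00 Y=0.93
t=3.76: B=103.96 D=40.28 X=119.98 Z=0.00 Y=0.50
t=4.30: B=104.43 D=40.28 X=120.44 Z=0.00 Y=0.27
t=4.84: B=104.68 D=40.28 X=120.69 Z=0.00 Y=0.14
At T=4.84: B=104.68 D=40.28 X=120.69 Z=0.00 Y=0.14; the largest is X.

Dominant species at T: X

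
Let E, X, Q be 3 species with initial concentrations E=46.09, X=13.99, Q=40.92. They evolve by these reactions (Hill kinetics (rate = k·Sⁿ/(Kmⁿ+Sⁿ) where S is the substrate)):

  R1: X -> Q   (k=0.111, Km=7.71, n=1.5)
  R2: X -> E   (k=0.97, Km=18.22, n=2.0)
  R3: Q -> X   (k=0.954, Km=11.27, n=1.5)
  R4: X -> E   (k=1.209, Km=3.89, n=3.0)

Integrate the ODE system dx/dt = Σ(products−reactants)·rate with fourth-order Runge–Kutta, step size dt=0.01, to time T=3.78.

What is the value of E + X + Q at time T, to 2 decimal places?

Value at T = 101.00

Check how each reaction changes W = E + X + Q (weight of products minus weight of reactants):
R1: X -> Q: (1·1) − (1·1) = 1 − 1 = 0
R2: X -> E: (1·1) − (1·1) = 1 − 1 = 0
R3: Q -> X: (1·1) − (1·1) = 1 − 1 = 0
R4: X -> E: (1·1) − (1·1) = 1 − 1 = 0
Every reaction leaves W unchanged, so W is conserved and no simulation is needed: W(T) = W(0) = 46.09 + 13.99 + 40.92 = 101.00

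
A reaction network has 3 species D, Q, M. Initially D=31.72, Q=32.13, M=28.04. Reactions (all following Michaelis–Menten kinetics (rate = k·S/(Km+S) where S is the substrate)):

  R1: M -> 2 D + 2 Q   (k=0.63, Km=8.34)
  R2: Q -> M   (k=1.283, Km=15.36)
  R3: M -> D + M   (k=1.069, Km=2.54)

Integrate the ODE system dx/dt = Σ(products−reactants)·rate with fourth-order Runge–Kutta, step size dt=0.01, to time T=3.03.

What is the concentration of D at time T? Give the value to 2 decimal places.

RK4 with dt=0.01: 303 steps to T=3.03. Trajectory (selected grid times):
t=0.00: D=31.72 Q=32.13 M=28.04
t=0.34: D=32.38 Q=32.17 M=28.17
t=0.67: D=33.03 Q=32.20 M=28.30
t=1.01: D=33.69 Q=32.24 M=28.43
t=1.35: D=34.36 Q=32.27 M=28.56
t=1.68: D=35.00 Q=32.31 M=28.68
t=2.02: D=35.67 Q=32.34 M=28.81
t=2.36: D=36.34 Q=32.38 M=28.94
t=2.69: D=36.98 Q=32.41 M=29.07
t=3.03: D=37.65 Q=32.45 M=29.20
Read off D at T=3.03: 37.65

D at T = 37.65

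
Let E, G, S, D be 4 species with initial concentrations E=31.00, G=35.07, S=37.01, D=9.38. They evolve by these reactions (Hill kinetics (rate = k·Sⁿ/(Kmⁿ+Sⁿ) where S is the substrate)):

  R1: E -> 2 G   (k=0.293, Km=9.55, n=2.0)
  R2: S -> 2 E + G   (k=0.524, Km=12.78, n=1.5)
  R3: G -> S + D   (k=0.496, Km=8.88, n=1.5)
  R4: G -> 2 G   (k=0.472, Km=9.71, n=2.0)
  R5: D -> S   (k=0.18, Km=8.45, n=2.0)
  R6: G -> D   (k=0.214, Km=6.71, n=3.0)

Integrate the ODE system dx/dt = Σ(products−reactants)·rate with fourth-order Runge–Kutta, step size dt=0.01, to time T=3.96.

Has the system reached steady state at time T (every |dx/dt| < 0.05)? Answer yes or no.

RK4 with dt=0.01: 396 steps to T=3.96. Trajectory (selected grid times):
t=0.00: E=31.00 G=35.07 S=37.01 D=9.38
t=0.44: E=31.27 G=35.40 S=37.06 D=9.62
t=0.88: E=31.53 G=35.74 S=37.10 D=9.87
t=1.32: E=31.80 G=36.07 S=37.15 D=10.11
t=1.76: E=32.06 G=36.40 S=37.20 D=10.35
t=2.20: E=32.33 G=36.74 S=37.25 D=10.59
t=2.64: E=32.59 G=37.07 S=37.31 D=10.83
t=3.08: E=32.86 G=37.41 S=37.36 D=11.07
t=3.52: E=33.12 G=37.74 S=37.41 D=11.31
t=3.96: E=33.39 G=38.08 S=37.47 D=11.55
Rates at T: R1=0.2708, R2=0.4370, R3=0.4458, R4=0.4432, R5=0.1172, R6=0.2128
dx/dt at T (Σ net stoichiometry × rate): E=+0.6031, G=+0.7632, S=+0.1261, D=+0.5414
Largest |dx/dt| is |+0.7632| (G) ≥ 0.05 → not steady.

Steady state at T: no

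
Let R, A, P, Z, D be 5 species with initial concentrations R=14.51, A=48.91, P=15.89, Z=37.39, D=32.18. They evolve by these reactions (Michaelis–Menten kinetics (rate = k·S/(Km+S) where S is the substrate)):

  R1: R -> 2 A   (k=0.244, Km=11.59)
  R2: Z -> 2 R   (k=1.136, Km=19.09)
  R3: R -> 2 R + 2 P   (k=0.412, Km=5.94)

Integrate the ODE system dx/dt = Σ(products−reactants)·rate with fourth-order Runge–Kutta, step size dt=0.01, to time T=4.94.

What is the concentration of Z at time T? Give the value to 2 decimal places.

RK4 with dt=0.01: 494 steps to T=4.94. Trajectory (selected grid times):
t=0.00: R=14.51 A=48.91 P=15.89 Z=37.39 D=32.18
t=0.55: R=15.42 A=49.06 P=16.21 Z=36.98 D=32.18
t=1.10: R=16.33 A=49.22 P=16.54 Z=36.57 D=32.18
t=1.65: R=17.24 A=49.38 P=16.88 Z=36.16 D=32.18
t=2.20: R=18.14 A=49.54 P=17.22 Z=35.75 D=32.18
t=2.74: R=19.03 A=49.70 P=17.56 Z=35.35 D=32.18
t=3.29: R=19.93 A=49.87 P=17.90 Z=34.94 D=32.18
t=3.84: R=20.83 A=50.04 P=18.25 Z=34.54 D=32.18
t=4.39: R=21.72 A=50.21 P=18.61 Z=34.14 D=32.18
t=4.94: R=22.61 A=50.39 P=18.97 Z=33.74 D=32.18
Read off Z at T=4.94: 33.74

Z at T = 33.74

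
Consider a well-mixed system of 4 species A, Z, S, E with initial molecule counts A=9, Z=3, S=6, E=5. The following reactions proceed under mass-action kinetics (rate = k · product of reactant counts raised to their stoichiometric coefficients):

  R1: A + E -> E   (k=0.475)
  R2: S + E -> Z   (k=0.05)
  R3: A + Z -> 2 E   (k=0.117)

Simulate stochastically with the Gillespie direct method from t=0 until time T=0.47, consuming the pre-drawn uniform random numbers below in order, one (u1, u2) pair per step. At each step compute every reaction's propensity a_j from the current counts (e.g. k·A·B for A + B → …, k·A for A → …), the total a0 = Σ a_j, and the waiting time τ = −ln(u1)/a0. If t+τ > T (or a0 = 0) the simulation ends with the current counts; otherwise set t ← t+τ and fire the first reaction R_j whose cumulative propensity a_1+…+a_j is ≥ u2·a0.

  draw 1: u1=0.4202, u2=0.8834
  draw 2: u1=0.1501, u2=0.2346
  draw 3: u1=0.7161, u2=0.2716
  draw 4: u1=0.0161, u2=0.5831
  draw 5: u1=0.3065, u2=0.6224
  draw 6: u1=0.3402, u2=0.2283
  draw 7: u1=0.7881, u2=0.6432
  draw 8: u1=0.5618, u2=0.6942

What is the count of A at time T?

A at T = 2

t=0.000: A=9 Z=3 S=6 E=5
Draw 1: a1=21.375, a2=1.500, a3=3.159, a0=26.034; τ=−ln(0.4202)/26.034=0.033 → t=0.033; u2·a0=0.8834·26.034=22.998; a1+a2=22.875 < 22.998 ≤ a1+…+a3=26.034 → R3 fires; A=8 Z=2 S=6 E=7
Draw 2: a1=26.600, a2=2.100, a3=1.872, a0=30.572; τ=−ln(0.1501)/30.572=0.062 → t=0.095; u2·a0=0.2346·30.572=7.172 ≤ a1=26.600 → R1 fires; A=7 Z=2 S=6 E=7
Draw 3: a1=23.275, a2=2.100, a3=1.638, a0=27.013; τ=−ln(0.7161)/27.013=0.012 → t=0.108; u2·a0=0.2716·27.013=7.337 ≤ a1=23.275 → R1 fires; A=6 Z=2 S=6 E=7
Draw 4: a1=19.950, a2=2.100, a3=1.404, a0=23.454; τ=−ln(0.0161)/23.454=0.176 → t=0.284; u2·a0=0.5831·23.454=13.676 ≤ a1=19.950 → R1 fires; A=5 Z=2 S=6 E=7
Draw 5: a1=16.625, a2=2.100, a3=1.170, a0=19.895; τ=−ln(0.3065)/19.895=0.059 → t=0.343; u2·a0=0.6224·19.895=12.383 ≤ a1=16.625 → R1 fires; A=4 Z=2 S=6 E=7
Draw 6: a1=13.300, a2=2.100, a3=0.936, a0=16.336; τ=−ln(0.3402)/16.336=0.066 → t=0.409; u2·a0=0.2283·16.336=3.730 ≤ a1=13.300 → R1 fires; A=3 Z=2 S=6 E=7
Draw 7: a1=9.975, a2=2.100, a3=0.702, a0=12.777; τ=−ln(0.7881)/12.777=0.019 → t=0.428; u2·a0=0.6432·12.777=8.218 ≤ a1=9.975 → R1 fires; A=2 Z=2 S=6 E=7
Draw 8: a1=6.650, a2=2.100, a3=0.468, a0=9.218; τ=−ln(0.5618)/9.218=0.063 → t=0.490 > T=0.47: stop.
Read off A at T=0.47: 2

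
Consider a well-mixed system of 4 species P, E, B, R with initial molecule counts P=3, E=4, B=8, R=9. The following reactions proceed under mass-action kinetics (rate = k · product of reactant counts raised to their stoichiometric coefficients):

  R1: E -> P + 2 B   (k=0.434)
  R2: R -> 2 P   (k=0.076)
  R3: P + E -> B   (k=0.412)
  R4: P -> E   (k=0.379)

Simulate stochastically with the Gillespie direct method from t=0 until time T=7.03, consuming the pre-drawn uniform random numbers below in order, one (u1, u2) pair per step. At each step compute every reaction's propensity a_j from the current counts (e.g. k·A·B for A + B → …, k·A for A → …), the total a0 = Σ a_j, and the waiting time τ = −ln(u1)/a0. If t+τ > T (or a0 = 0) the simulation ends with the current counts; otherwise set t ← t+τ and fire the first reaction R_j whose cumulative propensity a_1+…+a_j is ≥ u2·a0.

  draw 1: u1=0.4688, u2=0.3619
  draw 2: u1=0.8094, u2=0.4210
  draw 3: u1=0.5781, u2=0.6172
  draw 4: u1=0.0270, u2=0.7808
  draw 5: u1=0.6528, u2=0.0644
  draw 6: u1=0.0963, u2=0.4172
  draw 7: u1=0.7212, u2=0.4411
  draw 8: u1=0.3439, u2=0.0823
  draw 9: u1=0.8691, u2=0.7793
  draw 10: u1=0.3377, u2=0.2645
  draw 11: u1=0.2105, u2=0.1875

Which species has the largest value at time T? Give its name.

Dominant species at T: B

t=0.000: P=3 E=4 B=8 R=9
Draw 1: a1=1.736, a2=0.684, a3=4.944, a4=1.137, a0=8.501; τ=−ln(0.4688)/8.501=0.089 → t=0.089; u2·a0=0.3619·8.501=3.077; a1+a2=2.420 < 3.077 ≤ a1+…+a3=7.364 → R3 fires; P=2 E=3 B=9 R=9
Draw 2: a1=1.302, a2=0.684, a3=2.472, a4=0.758, a0=5.216; τ=−ln(0.8094)/5.216=0.041 → t=0.130; u2·a0=0.4210·5.216=2.196; a1+a2=1.986 < 2.196 ≤ a1+…+a3=4.458 → R3 fires; P=1 E=2 B=10 R=9
Draw 3: a1=0.868, a2=0.684, a3=0.824, a4=0.379, a0=2.755; τ=−ln(0.5781)/2.755=0.199 → t=0.329; u2·a0=0.6172·2.755=1.700; a1+a2=1.552 < 1.700 ≤ a1+…+a3=2.376 → R3 fires; P=0 E=1 B=11 R=9
Draw 4: a1=0.434, a2=0.684, a3=0.000, a4=0.000, a0=1.118; τ=−ln(0.0270)/1.118=3.231 → t=3.559; u2·a0=0.7808·1.118=0.873; a1=0.434 < 0.873 ≤ a1+a2=1.118 → R2 fires; P=2 E=1 B=11 R=8
Draw 5: a1=0.434, a2=0.608, a3=0.824, a4=0.758, a0=2.624; τ=−ln(0.6528)/2.624=0.163 → t=3.722; u2·a0=0.0644·2.624=0.169 ≤ a1=0.434 → R1 fires; P=3 E=0 B=13 R=8
Draw 6: a1=0.000, a2=0.608, a3=0.000, a4=1.137, a0=1.745; τ=−ln(0.0963)/1.745=1.341 → t=5.063; u2·a0=0.4172·1.745=0.728; a1+…+a3=0.608 < 0.728 ≤ a1+…+a4=1.745 → R4 fires; P=2 E=1 B=13 R=8
Draw 7: a1=0.434, a2=0.608, a3=0.824, a4=0.758, a0=2.624; τ=−ln(0.7212)/2.624=0.125 → t=5.187; u2·a0=0.4411·2.624=1.157; a1+a2=1.042 < 1.157 ≤ a1+…+a3=1.866 → R3 fires; P=1 E=0 B=14 R=8
Draw 8: a1=0.000, a2=0.608, a3=0.000, a4=0.379, a0=0.987; τ=−ln(0.3439)/0.987=1.081 → t=6.269; u2·a0=0.0823·0.987=0.081; a1=0.000 < 0.081 ≤ a1+a2=0.608 → R2 fires; P=3 E=0 B=14 R=7
Draw 9: a1=0.000, a2=0.532, a3=0.000, a4=1.137, a0=1.669; τ=−ln(0.8691)/1.669=0.084 → t=6.353; u2·a0=0.7793·1.669=1.301; a1+…+a3=0.532 < 1.301 ≤ a1+…+a4=1.669 → R4 fires; P=2 E=1 B=14 R=7
Draw 10: a1=0.434, a2=0.532, a3=0.824, a4=0.758, a0=2.548; τ=−ln(0.3377)/2.548=0.426 → t=6.779; u2·a0=0.2645·2.548=0.674; a1=0.434 < 0.674 ≤ a1+a2=0.966 → R2 fires; P=4 E=1 B=14 R=6
Draw 11: a1=0.434, a2=0.456, a3=1.648, a4=1.516, a0=4.054; τ=−ln(0.2105)/4.054=0.384 → t=7.163 > T=7.03: stop.
At T=7.03: P=4 E=1 B=14 R=6; the largest is B.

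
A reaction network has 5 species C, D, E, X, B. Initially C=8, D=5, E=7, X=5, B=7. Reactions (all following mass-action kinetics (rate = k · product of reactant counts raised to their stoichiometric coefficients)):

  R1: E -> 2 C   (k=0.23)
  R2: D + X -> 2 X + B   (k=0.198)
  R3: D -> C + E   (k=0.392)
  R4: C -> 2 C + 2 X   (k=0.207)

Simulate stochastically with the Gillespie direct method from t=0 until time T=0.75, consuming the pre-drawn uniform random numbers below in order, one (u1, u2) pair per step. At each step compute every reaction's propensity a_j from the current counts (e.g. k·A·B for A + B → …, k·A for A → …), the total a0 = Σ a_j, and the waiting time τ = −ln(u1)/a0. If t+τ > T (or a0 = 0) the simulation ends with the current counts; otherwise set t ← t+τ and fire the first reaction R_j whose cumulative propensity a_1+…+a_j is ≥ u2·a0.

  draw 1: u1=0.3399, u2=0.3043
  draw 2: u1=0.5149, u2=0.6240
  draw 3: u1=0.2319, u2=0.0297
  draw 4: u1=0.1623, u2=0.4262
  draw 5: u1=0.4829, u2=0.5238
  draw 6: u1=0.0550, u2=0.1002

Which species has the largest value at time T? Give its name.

Dominant species at T: B

t=0.000: C=8 D=5 E=7 X=5 B=7
Draw 1: a1=1.610, a2=4.950, a3=1.960, a4=1.656, a0=10.176; τ=−ln(0.3399)/10.176=0.106 → t=0.106; u2·a0=0.3043·10.176=3.097; a1=1.610 < 3.097 ≤ a1+a2=6.560 → R2 fires; C=8 D=4 E=7 X=6 B=8
Draw 2: a1=1.610, a2=4.752, a3=1.568, a4=1.656, a0=9.586; τ=−ln(0.5149)/9.586=0.069 → t=0.175; u2·a0=0.6240·9.586=5.982; a1=1.610 < 5.982 ≤ a1+a2=6.362 → R2 fires; C=8 D=3 E=7 X=7 B=9
Draw 3: a1=1.610, a2=4.158, a3=1.176, a4=1.656, a0=8.600; τ=−ln(0.2319)/8.600=0.170 → t=0.345; u2·a0=0.0297·8.600=0.255 ≤ a1=1.610 → R1 fires; C=10 D=3 E=6 X=7 B=9
Draw 4: a1=1.380, a2=4.158, a3=1.176, a4=2.070, a0=8.784; τ=−ln(0.1623)/8.784=0.207 → t=0.552; u2·a0=0.4262·8.784=3.744; a1=1.380 < 3.744 ≤ a1+a2=5.538 → R2 fires; C=10 D=2 E=6 X=8 B=10
Draw 5: a1=1.380, a2=3.168, a3=0.784, a4=2.070, a0=7.402; τ=−ln(0.4829)/7.402=0.098 → t=0.651; u2·a0=0.5238·7.402=3.877; a1=1.380 < 3.877 ≤ a1+a2=4.548 → R2 fires; C=10 D=1 E=6 X=9 B=11
Draw 6: a1=1.380, a2=1.782, a3=0.392, a4=2.070, a0=5.624; τ=−ln(0.0550)/5.624=0.516 → t=1.166 > T=0.75: stop.
At T=0.75: C=10 D=1 E=6 X=9 B=11; the largest is B.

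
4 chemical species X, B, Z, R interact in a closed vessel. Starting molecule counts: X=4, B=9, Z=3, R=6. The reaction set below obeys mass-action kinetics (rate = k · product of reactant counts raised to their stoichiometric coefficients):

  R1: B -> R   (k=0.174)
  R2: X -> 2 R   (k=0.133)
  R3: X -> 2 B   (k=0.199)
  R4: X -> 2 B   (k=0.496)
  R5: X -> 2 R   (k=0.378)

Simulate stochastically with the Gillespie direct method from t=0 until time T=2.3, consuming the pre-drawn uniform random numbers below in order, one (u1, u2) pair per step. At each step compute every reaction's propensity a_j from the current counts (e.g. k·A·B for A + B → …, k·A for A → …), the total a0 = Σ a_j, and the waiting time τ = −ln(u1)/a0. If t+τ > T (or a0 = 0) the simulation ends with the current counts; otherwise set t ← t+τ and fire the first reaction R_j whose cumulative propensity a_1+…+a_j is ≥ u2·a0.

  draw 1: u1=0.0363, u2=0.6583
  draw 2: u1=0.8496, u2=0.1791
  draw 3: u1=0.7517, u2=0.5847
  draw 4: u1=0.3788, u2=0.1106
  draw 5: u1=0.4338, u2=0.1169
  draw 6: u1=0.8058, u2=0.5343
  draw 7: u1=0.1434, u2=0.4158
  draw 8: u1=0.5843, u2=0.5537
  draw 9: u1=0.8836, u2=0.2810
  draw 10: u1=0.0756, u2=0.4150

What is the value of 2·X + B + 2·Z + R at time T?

Value at T = 29

Check how each reaction changes W = 2·X + B + 2·Z + R (weight of products minus weight of reactants):
R1: B -> R: (1·1) − (1·1) = 1 − 1 = 0
R2: X -> 2 R: (1·2) − (2·1) = 2 − 2 = 0
R3: X -> 2 B: (1·2) − (2·1) = 2 − 2 = 0
R4: X -> 2 B: (1·2) − (2·1) = 2 − 2 = 0
R5: X -> 2 R: (1·2) − (2·1) = 2 − 2 = 0
Every reaction leaves W unchanged, so W is conserved and no simulation is needed: W(T) = W(0) = 2·4 + 9 + 2·3 + 6 = 29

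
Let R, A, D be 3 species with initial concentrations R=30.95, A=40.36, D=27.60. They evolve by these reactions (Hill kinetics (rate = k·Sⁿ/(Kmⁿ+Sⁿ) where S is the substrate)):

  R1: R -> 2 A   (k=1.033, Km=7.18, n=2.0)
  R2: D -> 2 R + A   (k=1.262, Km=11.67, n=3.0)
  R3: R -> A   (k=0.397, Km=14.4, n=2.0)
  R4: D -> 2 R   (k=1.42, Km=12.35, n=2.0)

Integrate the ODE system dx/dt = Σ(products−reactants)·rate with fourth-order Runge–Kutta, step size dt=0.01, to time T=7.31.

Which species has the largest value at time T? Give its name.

RK4 with dt=0.01: 731 steps to T=7.31. Trajectory (selected grid times):
t=0.00: R=30.95 A=40.36 D=27.60
t=0.81: R=33.66 A=43.17 D=25.71
t=1.62: R=36.28 A=45.97 D=23.86
t=2.44: R=38.81 A=48.80 D=22.05
t=3.25: R=41.18 A=51.59 D=20.31
t=4.06: R=43.40 A=54.34 D=18.65
t=4.87: R=45.45 A=57.06 D=17.08
t=5.69: R=47.32 A=59.77 D=15.58
t=6.50: R=48.95 A=62.39 D=14.21
t=7.31: R=50.34 A=64.95 D=12.96
At T=7.31: R=50.34 A=64.95 D=12.96; the largest is A.

Dominant species at T: A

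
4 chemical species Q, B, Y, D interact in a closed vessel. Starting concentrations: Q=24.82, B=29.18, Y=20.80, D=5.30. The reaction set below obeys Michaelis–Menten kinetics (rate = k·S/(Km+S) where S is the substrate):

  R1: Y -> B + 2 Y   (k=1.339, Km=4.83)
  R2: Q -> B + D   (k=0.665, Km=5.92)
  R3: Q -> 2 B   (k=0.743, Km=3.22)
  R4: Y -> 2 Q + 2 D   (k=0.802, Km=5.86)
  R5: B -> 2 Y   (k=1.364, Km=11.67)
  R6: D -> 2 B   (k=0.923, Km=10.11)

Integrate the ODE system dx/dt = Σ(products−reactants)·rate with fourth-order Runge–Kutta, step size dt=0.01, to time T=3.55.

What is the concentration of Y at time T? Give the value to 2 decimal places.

Y at T = 29.68

RK4 with dt=0.01: 355 steps to T=3.55. Trajectory (selected grid times):
t=0.00: Q=24.82 B=29.18 Y=20.80 D=5.30
t=0.39: Q=24.84 B=30.20 Y=21.74 D=5.87
t=0.79: Q=24.87 B=31.27 Y=22.72 D=6.45
t=1.18: Q=24.91 B=32.32 Y=23.68 D=7.02
t=1.58: Q=24.95 B=33.42 Y=24.68 D=7.60
t=1.97: Q=24.99 B=34.50 Y=25.65 D=8.16
t=2.37: Q=25.03 B=35.62 Y=26.66 D=8.73
t=2.76: Q=25.08 B=36.72 Y=27.65 D=9.28
t=3.16: Q=25.13 B=37.86 Y=28.67 D=9.85
t=3.55: Q=25.19 B=38.99 Y=29.68 D=10.40
Read off Y at T=3.55: 29.68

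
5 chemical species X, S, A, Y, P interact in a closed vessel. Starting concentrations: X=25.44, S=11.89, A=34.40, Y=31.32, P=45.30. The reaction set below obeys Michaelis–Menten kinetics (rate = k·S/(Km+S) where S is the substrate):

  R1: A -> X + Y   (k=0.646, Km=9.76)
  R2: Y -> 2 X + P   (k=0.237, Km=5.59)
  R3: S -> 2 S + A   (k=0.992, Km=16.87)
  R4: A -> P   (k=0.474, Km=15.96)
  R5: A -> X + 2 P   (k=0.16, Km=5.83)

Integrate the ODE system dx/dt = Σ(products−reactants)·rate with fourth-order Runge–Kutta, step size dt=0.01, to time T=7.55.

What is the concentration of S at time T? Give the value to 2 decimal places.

S at T = 15.22

RK4 with dt=0.01: 755 steps to T=7.55. Trajectory (selected grid times):
t=0.00: X=25.44 S=11.89 A=34.40 Y=31.32 P=45.30
t=0.84: X=26.31 S=12.24 A=33.94 Y=31.57 P=45.97
t=1.68: X=27.19 S=12.59 A=33.49 Y=31.82 P=46.64
t=2.52: X=28.06 S=12.95 A=33.04 Y=32.07 P=47.31
t=3.36: X=28.93 S=13.31 A=32.61 Y=32.32 P=47.97
t=4.19: X=29.79 S=13.68 A=32.18 Y=32.57 P=48.63
t=5.03: X=30.66 S=14.06 A=31.77 Y=32.81 P=49.29
t=5.87: X=31.53 S=14.44 A=31.36 Y=33.06 P=49.95
t=6.71: X=32.40 S=14.82 A=30.95 Y=33.30 P=50.61
t=7.55: X=33.26 S=15.22 A=30.56 Y=33.54 P=51.27
Read off S at T=7.55: 15.22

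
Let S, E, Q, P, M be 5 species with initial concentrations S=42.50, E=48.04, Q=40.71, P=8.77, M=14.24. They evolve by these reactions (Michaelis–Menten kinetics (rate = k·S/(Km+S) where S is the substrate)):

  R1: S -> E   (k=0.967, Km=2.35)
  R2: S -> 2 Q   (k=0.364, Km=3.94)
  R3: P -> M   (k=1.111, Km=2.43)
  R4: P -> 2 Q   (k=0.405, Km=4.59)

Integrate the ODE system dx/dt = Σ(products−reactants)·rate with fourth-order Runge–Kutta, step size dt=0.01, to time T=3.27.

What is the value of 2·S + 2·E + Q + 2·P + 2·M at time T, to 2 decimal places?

Value at T = 267.81

Check how each reaction changes W = 2·S + 2·E + Q + 2·P + 2·M (weight of products minus weight of reactants):
R1: S -> E: (2·1) − (2·1) = 2 − 2 = 0
R2: S -> 2 Q: (1·2) − (2·1) = 2 − 2 = 0
R3: P -> M: (2·1) − (2·1) = 2 − 2 = 0
R4: P -> 2 Q: (1·2) − (2·1) = 2 − 2 = 0
Every reaction leaves W unchanged, so W is conserved and no simulation is needed: W(T) = W(0) = 2·42.50 + 2·48.04 + 40.71 + 2·8.77 + 2·14.24 = 267.81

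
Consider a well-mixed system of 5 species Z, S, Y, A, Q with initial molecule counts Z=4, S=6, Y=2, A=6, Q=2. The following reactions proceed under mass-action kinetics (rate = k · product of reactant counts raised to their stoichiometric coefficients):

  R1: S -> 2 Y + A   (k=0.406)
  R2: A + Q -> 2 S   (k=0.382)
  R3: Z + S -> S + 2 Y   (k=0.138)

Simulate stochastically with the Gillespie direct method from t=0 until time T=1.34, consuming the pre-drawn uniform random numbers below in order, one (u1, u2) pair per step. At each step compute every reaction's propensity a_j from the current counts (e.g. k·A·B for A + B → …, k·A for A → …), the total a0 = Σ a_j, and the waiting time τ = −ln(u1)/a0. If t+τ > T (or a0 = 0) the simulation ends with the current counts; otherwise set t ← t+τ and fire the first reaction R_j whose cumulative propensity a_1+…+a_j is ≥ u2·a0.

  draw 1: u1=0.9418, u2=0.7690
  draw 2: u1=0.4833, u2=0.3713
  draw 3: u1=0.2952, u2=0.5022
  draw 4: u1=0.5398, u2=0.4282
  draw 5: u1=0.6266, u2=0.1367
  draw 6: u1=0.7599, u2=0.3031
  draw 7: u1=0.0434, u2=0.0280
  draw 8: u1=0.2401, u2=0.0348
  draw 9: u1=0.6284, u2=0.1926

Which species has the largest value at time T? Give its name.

Dominant species at T: Y

t=0.000: Z=4 S=6 Y=2 A=6 Q=2
Draw 1: a1=2.436, a2=4.584, a3=3.312, a0=10.332; τ=−ln(0.9418)/10.332=0.006 → t=0.006; u2·a0=0.7690·10.332=7.945; a1+a2=7.020 < 7.945 ≤ a1+…+a3=10.332 → R3 fires; Z=3 S=6 Y=4 A=6 Q=2
Draw 2: a1=2.436, a2=4.584, a3=2.484, a0=9.504; τ=−ln(0.4833)/9.504=0.077 → t=0.082; u2·a0=0.3713·9.504=3.529; a1=2.436 < 3.529 ≤ a1+a2=7.020 → R2 fires; Z=3 S=8 Y=4 A=5 Q=1
Draw 3: a1=3.248, a2=1.910, a3=3.312, a0=8.470; τ=−ln(0.2952)/8.470=0.144 → t=0.226; u2·a0=0.5022·8.470=4.254; a1=3.248 < 4.254 ≤ a1+a2=5.158 → R2 fires; Z=3 S=10 Y=4 A=4 Q=0
Draw 4: a1=4.060, a2=0.000, a3=4.140, a0=8.200; τ=−ln(0.5398)/8.200=0.075 → t=0.302; u2·a0=0.4282·8.200=3.511 ≤ a1=4.060 → R1 fires; Z=3 S=9 Y=6 A=5 Q=0
Draw 5: a1=3.654, a2=0.000, a3=3.726, a0=7.380; τ=−ln(0.6266)/7.380=0.063 → t=0.365; u2·a0=0.1367·7.380=1.009 ≤ a1=3.654 → R1 fires; Z=3 S=8 Y=8 A=6 Q=0
Draw 6: a1=3.248, a2=0.000, a3=3.312, a0=6.560; τ=−ln(0.7599)/6.560=0.042 → t=0.407; u2·a0=0.3031·6.560=1.988 ≤ a1=3.248 → R1 fires; Z=3 S=7 Y=10 A=7 Q=0
Draw 7: a1=2.842, a2=0.000, a3=2.898, a0=5.740; τ=−ln(0.0434)/5.740=0.547 → t=0.953; u2·a0=0.0280·5.740=0.161 ≤ a1=2.842 → R1 fires; Z=3 S=6 Y=12 A=8 Q=0
Draw 8: a1=2.436, a2=0.000, a3=2.484, a0=4.920; τ=−ln(0.2401)/4.920=0.290 → t=1.243; u2·a0=0.0348·4.920=0.171 ≤ a1=2.436 → R1 fires; Z=3 S=5 Y=14 A=9 Q=0
Draw 9: a1=2.030, a2=0.000, a3=2.070, a0=4.100; τ=−ln(0.6284)/4.100=0.113 → t=1.357 > T=1.34: stop.
At T=1.34: Z=3 S=5 Y=14 A=9 Q=0; the largest is Y.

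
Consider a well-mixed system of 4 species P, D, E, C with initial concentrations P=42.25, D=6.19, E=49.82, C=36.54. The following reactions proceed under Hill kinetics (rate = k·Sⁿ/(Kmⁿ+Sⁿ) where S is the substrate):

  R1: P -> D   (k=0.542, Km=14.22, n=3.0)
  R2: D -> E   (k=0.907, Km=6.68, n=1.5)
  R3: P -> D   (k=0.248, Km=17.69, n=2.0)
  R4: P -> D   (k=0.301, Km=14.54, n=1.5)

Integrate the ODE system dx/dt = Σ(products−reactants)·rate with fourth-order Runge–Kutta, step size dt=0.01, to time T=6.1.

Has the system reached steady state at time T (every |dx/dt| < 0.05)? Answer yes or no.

RK4 with dt=0.01: 610 steps to T=6.1. Trajectory (selected grid times):
t=0.00: P=42.25 D=6.19 E=49.82 C=36.54
t=0.68: P=41.58 D=6.56 E=50.12 C=36.54
t=1.36: P=40.92 D=6.92 E=50.43 C=36.54
t=2.03: P=40.26 D=7.25 E=50.75 C=36.54
t=2.71: P=39.60 D=7.58 E=51.08 C=36.54
t=3.39: P=38.94 D=7.90 E=51.42 C=36.54
t=4.07: P=38.29 D=8.20 E=51.77 C=36.54
t=4.74: P=37.64 D=8.49 E=52.13 C=36.54
t=5.42: P=36.99 D=8.78 E=52.49 C=36.54
t=6.10: P=36.34 D=9.05 E=52.87 C=36.54
Rates at T: R1=0.5114, R2=0.5551, R3=0.2005, R4=0.2402
dx/dt at T (Σ net stoichiometry × rate): P=-0.9521, D=+0.3969, E=+0.5551, C=+0.0000
Largest |dx/dt| is |-0.9521| (P) ≥ 0.05 → not steady.

Steady state at T: no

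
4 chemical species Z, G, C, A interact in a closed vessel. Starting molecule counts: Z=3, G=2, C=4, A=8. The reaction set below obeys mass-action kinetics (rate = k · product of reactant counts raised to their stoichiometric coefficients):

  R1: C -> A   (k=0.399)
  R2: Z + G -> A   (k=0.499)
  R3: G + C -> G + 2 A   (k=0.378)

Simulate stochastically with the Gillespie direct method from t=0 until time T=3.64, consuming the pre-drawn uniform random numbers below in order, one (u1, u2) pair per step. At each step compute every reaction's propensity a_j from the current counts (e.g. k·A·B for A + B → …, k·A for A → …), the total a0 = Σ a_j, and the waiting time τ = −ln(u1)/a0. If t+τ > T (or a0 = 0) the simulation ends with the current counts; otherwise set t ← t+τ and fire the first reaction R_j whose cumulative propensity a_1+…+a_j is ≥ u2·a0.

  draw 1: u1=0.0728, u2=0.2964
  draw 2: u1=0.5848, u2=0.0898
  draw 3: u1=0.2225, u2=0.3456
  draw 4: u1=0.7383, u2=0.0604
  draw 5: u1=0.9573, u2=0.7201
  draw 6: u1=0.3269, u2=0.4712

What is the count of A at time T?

A at T = 13

t=0.000: Z=3 G=2 C=4 A=8
Draw 1: a1=1.596, a2=2.994, a3=3.024, a0=7.614; τ=−ln(0.0728)/7.614=0.344 → t=0.344; u2·a0=0.2964·7.614=2.257; a1=1.596 < 2.257 ≤ a1+a2=4.590 → R2 fires; Z=2 G=1 C=4 A=9
Draw 2: a1=1.596, a2=0.998, a3=1.512, a0=4.106; τ=−ln(0.5848)/4.106=0.131 → t=0.475; u2·a0=0.0898·4.106=0.369 ≤ a1=1.596 → R1 fires; Z=2 G=1 C=3 A=10
Draw 3: a1=1.197, a2=0.998, a3=1.134, a0=3.329; τ=−ln(0.2225)/3.329=0.451 → t=0.926; u2·a0=0.3456·3.329=1.151 ≤ a1=1.197 → R1 fires; Z=2 G=1 C=2 A=11
Draw 4: a1=0.798, a2=0.998, a3=0.756, a0=2.552; τ=−ln(0.7383)/2.552=0.119 → t=1.045; u2·a0=0.0604·2.552=0.154 ≤ a1=0.798 → R1 fires; Z=2 G=1 C=1 A=12
Draw 5: a1=0.399, a2=0.998, a3=0.378, a0=1.775; τ=−ln(0.9573)/1.775=0.025 → t=1.070; u2·a0=0.7201·1.775=1.278; a1=0.399 < 1.278 ≤ a1+a2=1.397 → R2 fires; Z=1 G=0 C=1 A=13
Draw 6: a1=0.399, a2=0.000, a3=0.000, a0=0.399; τ=−ln(0.3269)/0.399=2.802 → t=3.872 > T=3.64: stop.
Read off A at T=3.64: 13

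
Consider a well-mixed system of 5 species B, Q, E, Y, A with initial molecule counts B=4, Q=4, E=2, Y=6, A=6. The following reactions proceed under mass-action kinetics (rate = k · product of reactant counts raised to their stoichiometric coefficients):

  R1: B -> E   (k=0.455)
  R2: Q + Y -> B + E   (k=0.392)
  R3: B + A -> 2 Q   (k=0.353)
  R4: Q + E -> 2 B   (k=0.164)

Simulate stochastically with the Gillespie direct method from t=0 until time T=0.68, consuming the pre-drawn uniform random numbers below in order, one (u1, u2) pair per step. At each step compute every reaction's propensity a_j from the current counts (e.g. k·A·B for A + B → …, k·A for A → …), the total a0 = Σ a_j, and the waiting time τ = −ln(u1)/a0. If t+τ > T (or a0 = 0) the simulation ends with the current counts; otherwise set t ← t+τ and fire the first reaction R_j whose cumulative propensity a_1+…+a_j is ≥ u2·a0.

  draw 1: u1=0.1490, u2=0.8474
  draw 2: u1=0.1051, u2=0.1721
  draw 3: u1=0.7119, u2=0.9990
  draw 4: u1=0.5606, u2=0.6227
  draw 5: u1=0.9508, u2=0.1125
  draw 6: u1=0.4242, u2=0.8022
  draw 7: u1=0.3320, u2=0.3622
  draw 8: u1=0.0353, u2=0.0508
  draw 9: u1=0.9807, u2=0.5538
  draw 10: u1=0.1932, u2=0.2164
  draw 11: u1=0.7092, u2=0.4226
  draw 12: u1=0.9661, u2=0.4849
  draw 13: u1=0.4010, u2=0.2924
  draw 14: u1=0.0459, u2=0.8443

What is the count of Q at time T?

t=0.000: B=4 Q=4 E=2 Y=6 A=6
Draw 1: a1=1.820, a2=9.408, a3=8.472, a4=1.312, a0=21.012; τ=−ln(0.1490)/21.012=0.091 → t=0.091; u2·a0=0.8474·21.012=17.806; a1+a2=11.228 < 17.806 ≤ a1+…+a3=19.700 → R3 fires; B=3 Q=6 E=2 Y=6 A=5
Draw 2: a1=1.365, a2=14.112, a3=5.295, a4=1.968, a0=22.740; τ=−ln(0.1051)/22.740=0.099 → t=0.190; u2·a0=0.1721·22.740=3.914; a1=1.365 < 3.914 ≤ a1+a2=15.477 → R2 fires; B=4 Q=5 E=3 Y=5 A=5
Draw 3: a1=1.820, a2=9.800, a3=7.060, a4=2.460, a0=21.140; τ=−ln(0.7119)/21.140=0.016 → t=0.206; u2·a0=0.9990·21.140=21.119; a1+…+a3=18.680 < 21.119 ≤ a1+…+a4=21.140 → R4 fires; B=6 Q=4 E=2 Y=5 A=5
Draw 4: a1=2.730, a2=7.840, a3=10.590, a4=1.312, a0=22.472; τ=−ln(0.5606)/22.472=0.026 → t=0.232; u2·a0=0.6227·22.472=13.993; a1+a2=10.570 < 13.993 ≤ a1+…+a3=21.160 → R3 fires; B=5 Q=6 E=2 Y=5 A=4
Draw 5: a1=2.275, a2=11.760, a3=7.060, a4=1.968, a0=23.063; τ=−ln(0.9508)/23.063=0.002 → t=0.234; u2·a0=0.1125·23.063=2.595; a1=2.275 < 2.595 ≤ a1+a2=14.035 → R2 fires; B=6 Q=5 E=3 Y=4 A=4
Draw 6: a1=2.730, a2=7.840, a3=8.472, a4=2.460, a0=21.502; τ=−ln(0.4242)/21.502=0.040 → t=0.274; u2·a0=0.8022·21.502=17.249; a1+a2=10.570 < 17.249 ≤ a1+…+a3=19.042 → R3 fires; B=5 Q=7 E=3 Y=4 A=3
Draw 7: a1=2.275, a2=10.976, a3=5.295, a4=3.444, a0=21.990; τ=−ln(0.3320)/21.990=0.050 → t=0.324; u2·a0=0.3622·21.990=7.965; a1=2.275 < 7.965 ≤ a1+a2=13.251 → R2 fires; B=6 Q=6 E=4 Y=3 A=3
Draw 8: a1=2.730, a2=7.056, a3=6.354, a4=3.936, a0=20.076; τ=−ln(0.0353)/20.076=0.167 → t=0.490; u2·a0=0.0508·20.076=1.020 ≤ a1=2.730 → R1 fires; B=5 Q=6 E=5 Y=3 A=3
Draw 9: a1=2.275, a2=7.056, a3=5.295, a4=4.920, a0=19.546; τ=−ln(0.9807)/19.546=0.001 → t=0.491; u2·a0=0.5538·19.546=10.825; a1+a2=9.331 < 10.825 ≤ a1+…+a3=14.626 → R3 fires; B=4 Q=8 E=5 Y=3 A=2
Draw 10: a1=1.820, a2=9.408, a3=2.824, a4=6.560, a0=20.612; τ=−ln(0.1932)/20.612=0.080 → t=0.571; u2·a0=0.2164·20.612=4.460; a1=1.820 < 4.460 ≤ a1+a2=11.228 → R2 fires; B=5 Q=7 E=6 Y=2 A=2
Draw 11: a1=2.275, a2=5.488, a3=3.530, a4=6.888, a0=18.181; τ=−ln(0.7092)/18.181=0.019 → t=0.590; u2·a0=0.4226·18.181=7.683; a1=2.275 < 7.683 ≤ a1+a2=7.763 → R2 fires; B=6 Q=6 E=7 Y=1 A=2
Draw 12: a1=2.730, a2=2.352, a3=4.236, a4=6.888, a0=16.206; τ=−ln(0.9661)/16.206=0.002 → t=0.592; u2·a0=0.4849·16.206=7.858; a1+a2=5.082 < 7.858 ≤ a1+…+a3=9.318 → R3 fires; B=5 Q=8 E=7 Y=1 A=1
Draw 13: a1=2.275, a2=3.136, a3=1.765, a4=9.184, a0=16.360; τ=−ln(0.4010)/16.360=0.056 → t=0.648; u2·a0=0.2924·16.360=4.784; a1=2.275 < 4.784 ≤ a1+a2=5.411 → R2 fires; B=6 Q=7 E=8 Y=0 A=1
Draw 14: a1=2.730, a2=0.000, a3=2.118, a4=9.184, a0=14.032; τ=−ln(0.0459)/14.032=0.220 → t=0.868 > T=0.68: stop.
Read off Q at T=0.68: 7

Q at T = 7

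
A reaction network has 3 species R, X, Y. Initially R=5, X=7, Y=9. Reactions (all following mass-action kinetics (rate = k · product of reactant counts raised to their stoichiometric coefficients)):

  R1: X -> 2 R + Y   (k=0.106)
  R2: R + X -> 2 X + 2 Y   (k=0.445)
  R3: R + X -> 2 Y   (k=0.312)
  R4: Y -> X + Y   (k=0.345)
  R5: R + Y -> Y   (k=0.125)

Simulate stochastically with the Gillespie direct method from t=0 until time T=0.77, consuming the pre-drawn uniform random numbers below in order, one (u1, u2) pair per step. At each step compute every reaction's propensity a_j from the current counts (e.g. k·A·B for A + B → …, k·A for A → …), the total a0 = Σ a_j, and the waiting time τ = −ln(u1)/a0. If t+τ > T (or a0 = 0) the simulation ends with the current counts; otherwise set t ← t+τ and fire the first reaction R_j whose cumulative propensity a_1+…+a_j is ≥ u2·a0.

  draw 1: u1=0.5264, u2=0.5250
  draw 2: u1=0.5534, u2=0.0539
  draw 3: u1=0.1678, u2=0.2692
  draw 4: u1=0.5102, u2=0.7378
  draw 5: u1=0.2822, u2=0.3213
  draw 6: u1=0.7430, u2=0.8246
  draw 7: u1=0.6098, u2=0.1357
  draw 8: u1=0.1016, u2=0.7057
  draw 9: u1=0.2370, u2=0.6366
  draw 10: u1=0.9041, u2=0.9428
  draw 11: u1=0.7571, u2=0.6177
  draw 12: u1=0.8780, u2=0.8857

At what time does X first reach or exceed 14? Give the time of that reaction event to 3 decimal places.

t=0.000: R=5 X=7 Y=9
Draw 1: a1=0.742, a2=15.575, a3=10.920, a4=3.105, a5=5.625, a0=35.967; τ=−ln(0.5264)/35.967=0.018 → t=0.018; u2·a0=0.5250·35.967=18.883; a1+a2=16.317 < 18.883 ≤ a1+…+a3=27.237 → R3 fires; R=4 X=6 Y=11
Draw 2: a1=0.636, a2=10.680, a3=7.488, a4=3.795, a5=5.500, a0=28.099; τ=−ln(0.5534)/28.099=0.021 → t=0.039; u2·a0=0.0539·28.099=1.515; a1=0.636 < 1.515 ≤ a1+a2=11.316 → R2 fires; R=3 X=7 Y=13
Draw 3: a1=0.742, a2=9.345, a3=6.552, a4=4.485, a5=4.875, a0=25.999; τ=−ln(0.1678)/25.999=0.069 → t=0.108; u2·a0=0.2692·25.999=6.999; a1=0.742 < 6.999 ≤ a1+a2=10.087 → R2 fires; R=2 X=8 Y=15
Draw 4: a1=0.848, a2=7.120, a3=4.992, a4=5.175, a5=3.750, a0=21.885; τ=−ln(0.5102)/21.885=0.031 → t=0.138; u2·a0=0.7378·21.885=16.147; a1+…+a3=12.960 < 16.147 ≤ a1+…+a4=18.135 → R4 fires; R=2 X=9 Y=15
Draw 5: a1=0.954, a2=8.010, a3=5.616, a4=5.175, a5=3.750, a0=23.505; τ=−ln(0.2822)/23.505=0.054 → t=0.192; u2·a0=0.3213·23.505=7.552; a1=0.954 < 7.552 ≤ a1+a2=8.964 → R2 fires; R=1 X=10 Y=17
Draw 6: a1=1.060, a2=4.450, a3=3.120, a4=5.865, a5=2.125, a0=16.620; τ=−ln(0.7430)/16.620=0.018 → t=0.210; u2·a0=0.8246·16.620=13.705; a1+…+a3=8.630 < 13.705 ≤ a1+…+a4=14.495 → R4 fires; R=1 X=11 Y=17
Draw 7: a1=1.166, a2=4.895, a3=3.432, a4=5.865, a5=2.125, a0=17.483; τ=−ln(0.6098)/17.483=0.028 → t=0.238; u2·a0=0.1357·17.483=2.372; a1=1.166 < 2.372 ≤ a1+a2=6.061 → R2 fires; R=0 X=12 Y=19
Draw 8: a1=1.272, a2=0.000, a3=0.000, a4=6.555, a5=0.000, a0=7.827; τ=−ln(0.1016)/7.827=0.292 → t=0.530; u2·a0=0.7057·7.827=5.524; a1+…+a3=1.272 < 5.524 ≤ a1+…+a4=7.827 → R4 fires; R=0 X=13 Y=19
Draw 9: a1=1.378, a2=0.000, a3=0.000, a4=6.555, a5=0.000, a0=7.933; τ=−ln(0.2370)/7.933=0.181 → t=0.712; u2·a0=0.6366·7.933=5.050; a1+…+a3=1.378 < 5.050 ≤ a1+…+a4=7.933 → R4 fires; R=0 X=14 Y=19
Draw 10: a1=1.484, a2=0.000, a3=0.000, a4=6.555, a5=0.000, a0=8.039; τ=−ln(0.9041)/8.039=0.013 → t=0.724; u2·a0=0.9428·8.039=7.579; a1+…+a3=1.484 < 7.579 ≤ a1+…+a4=8.039 → R4 fires; R=0 X=15 Y=19
Draw 11: a1=1.590, a2=0.000, a3=0.000, a4=6.555, a5=0.000, a0=8.145; τ=−ln(0.7571)/8.145=0.034 → t=0.759; u2·a0=0.6177·8.145=5.031; a1+…+a3=1.590 < 5.031 ≤ a1+…+a4=8.145 → R4 fires; R=0 X=16 Y=19
Draw 12: a1=1.696, a2=0.000, a3=0.000, a4=6.555, a5=0.000, a0=8.251; τ=−ln(0.8780)/8.251=0.016 → t=0.774 > T=0.77: stop.
X first becomes ≥ 14 when it reaches 14 at the event at t=0.712.

Threshold first reached at t = 0.712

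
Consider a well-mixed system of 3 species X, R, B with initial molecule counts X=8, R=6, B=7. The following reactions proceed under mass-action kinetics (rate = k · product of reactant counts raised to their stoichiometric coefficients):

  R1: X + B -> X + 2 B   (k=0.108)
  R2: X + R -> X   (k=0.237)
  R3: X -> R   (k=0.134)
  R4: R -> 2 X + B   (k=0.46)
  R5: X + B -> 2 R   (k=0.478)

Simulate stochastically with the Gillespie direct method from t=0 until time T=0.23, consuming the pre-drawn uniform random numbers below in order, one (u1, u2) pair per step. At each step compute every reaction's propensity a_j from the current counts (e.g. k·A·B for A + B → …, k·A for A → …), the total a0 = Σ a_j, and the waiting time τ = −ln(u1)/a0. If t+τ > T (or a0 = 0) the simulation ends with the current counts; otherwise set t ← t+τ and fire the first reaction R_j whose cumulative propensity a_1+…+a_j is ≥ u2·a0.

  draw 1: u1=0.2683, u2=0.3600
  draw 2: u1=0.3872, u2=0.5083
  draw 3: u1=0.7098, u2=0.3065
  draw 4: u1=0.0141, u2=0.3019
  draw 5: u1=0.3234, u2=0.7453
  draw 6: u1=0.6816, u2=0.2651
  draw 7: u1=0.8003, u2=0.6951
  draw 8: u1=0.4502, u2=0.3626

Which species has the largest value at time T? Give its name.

Dominant species at T: R

t=0.000: X=8 R=6 B=7
Draw 1: a1=6.048, a2=11.376, a3=1.072, a4=2.760, a5=26.768, a0=48.024; τ=−ln(0.2683)/48.024=0.027 → t=0.027; u2·a0=0.3600·48.024=17.289; a1=6.048 < 17.289 ≤ a1+a2=17.424 → R2 fires; X=8 R=5 B=7
Draw 2: a1=6.048, a2=9.480, a3=1.072, a4=2.300, a5=26.768, a0=45.668; τ=−ln(0.3872)/45.668=0.021 → t=0.048; u2·a0=0.5083·45.668=23.213; a1+…+a4=18.900 < 23.213 ≤ a1+…+a5=45.668 → R5 fires; X=7 R=7 B=6
Draw 3: a1=4.536, a2=11.613, a3=0.938, a4=3.220, a5=20.076, a0=40.383; τ=−ln(0.7098)/40.383=0.008 → t=0.057; u2·a0=0.3065·40.383=12.377; a1=4.536 < 12.377 ≤ a1+a2=16.149 → R2 fires; X=7 R=6 B=6
Draw 4: a1=4.536, a2=9.954, a3=0.938, a4=2.760, a5=20.076, a0=38.264; τ=−ln(0.0141)/38.264=0.111 → t=0.168; u2·a0=0.3019·38.264=11.552; a1=4.536 < 11.552 ≤ a1+a2=14.490 → R2 fires; X=7 R=5 B=6
Draw 5: a1=4.536, a2=8.295, a3=0.938, a4=2.300, a5=20.076, a0=36.145; τ=−ln(0.3234)/36.145=0.031 → t=0.199; u2·a0=0.7453·36.145=26.939; a1+…+a4=16.069 < 26.939 ≤ a1+…+a5=36.145 → R5 fires; X=6 R=7 B=5
Draw 6: a1=3.240, a2=9.954, a3=0.804, a4=3.220, a5=14.340, a0=31.558; τ=−ln(0.6816)/31.558=0.012 → t=0.211; u2·a0=0.2651·31.558=8.366; a1=3.240 < 8.366 ≤ a1+a2=13.194 → R2 fires; X=6 R=6 B=5
Draw 7: a1=3.240, a2=8.532, a3=0.804, a4=2.760, a5=14.340, a0=29.676; τ=−ln(0.8003)/29.676=0.008 → t=0.219; u2·a0=0.6951·29.676=20.628; a1+…+a4=15.336 < 20.628 ≤ a1+…+a5=29.676 → R5 fires; X=5 R=8 B=4
Draw 8: a1=2.160, a2=9.480, a3=0.670, a4=3.680, a5=9.560, a0=25.550; τ=−ln(0.4502)/25.550=0.031 → t=0.250 > T=0.23: stop.
At T=0.23: X=5 R=8 B=4; the largest is R.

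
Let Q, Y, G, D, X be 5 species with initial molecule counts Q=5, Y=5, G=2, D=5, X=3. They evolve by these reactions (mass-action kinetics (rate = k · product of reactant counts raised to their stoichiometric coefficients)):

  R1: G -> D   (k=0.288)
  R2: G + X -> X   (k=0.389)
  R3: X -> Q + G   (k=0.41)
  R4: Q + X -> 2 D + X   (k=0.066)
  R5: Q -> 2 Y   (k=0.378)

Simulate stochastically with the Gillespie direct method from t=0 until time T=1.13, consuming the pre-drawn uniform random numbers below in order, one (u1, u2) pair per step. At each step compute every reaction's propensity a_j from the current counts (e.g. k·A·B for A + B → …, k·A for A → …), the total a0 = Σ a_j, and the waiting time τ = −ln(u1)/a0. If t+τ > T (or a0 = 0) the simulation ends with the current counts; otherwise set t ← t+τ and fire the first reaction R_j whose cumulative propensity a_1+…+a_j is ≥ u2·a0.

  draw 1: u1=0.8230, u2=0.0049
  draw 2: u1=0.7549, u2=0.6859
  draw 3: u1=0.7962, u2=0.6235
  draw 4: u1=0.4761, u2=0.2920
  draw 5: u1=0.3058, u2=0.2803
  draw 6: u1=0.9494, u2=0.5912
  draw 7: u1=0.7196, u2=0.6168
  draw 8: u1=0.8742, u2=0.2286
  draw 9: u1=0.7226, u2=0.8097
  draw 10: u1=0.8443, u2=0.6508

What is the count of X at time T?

X at T = 2

t=0.000: Q=5 Y=5 G=2 D=5 X=3
Draw 1: a1=0.576, a2=2.334, a3=1.230, a4=0.990, a5=1.890, a0=7.020; τ=−ln(0.8230)/7.020=0.028 → t=0.028; u2·a0=0.0049·7.020=0.034 ≤ a1=0.576 → R1 fires; Q=5 Y=5 G=1 D=6 X=3
Draw 2: a1=0.288, a2=1.167, a3=1.230, a4=0.990, a5=1.890, a0=5.565; τ=−ln(0.7549)/5.565=0.051 → t=0.078; u2·a0=0.6859·5.565=3.817; a1+…+a4=3.675 < 3.817 ≤ a1+…+a5=5.565 → R5 fires; Q=4 Y=7 G=1 D=6 X=3
Draw 3: a1=0.288, a2=1.167, a3=1.230, a4=0.792, a5=1.512, a0=4.989; τ=−ln(0.7962)/4.989=0.046 → t=0.124; u2·a0=0.6235·4.989=3.111; a1+…+a3=2.685 < 3.111 ≤ a1+…+a4=3.477 → R4 fires; Q=3 Y=7 G=1 D=8 X=3
Draw 4: a1=0.288, a2=1.167, a3=1.230, a4=0.594, a5=1.134, a0=4.413; τ=−ln(0.4761)/4.413=0.168 → t=0.292; u2·a0=0.2920·4.413=1.289; a1=0.288 < 1.289 ≤ a1+a2=1.455 → R2 fires; Q=3 Y=7 G=0 D=8 X=3
Draw 5: a1=0.000, a2=0.000, a3=1.230, a4=0.594, a5=1.134, a0=2.958; τ=−ln(0.3058)/2.958=0.401 → t=0.693; u2·a0=0.2803·2.958=0.829; a1+a2=0.000 < 0.829 ≤ a1+…+a3=1.230 → R3 fires; Q=4 Y=7 G=1 D=8 X=2
Draw 6: a1=0.288, a2=0.778, a3=0.820, a4=0.528, a5=1.512, a0=3.926; τ=−ln(0.9494)/3.926=0.013 → t=0.706; u2·a0=0.5912·3.926=2.321; a1+…+a3=1.886 < 2.321 ≤ a1+…+a4=2.414 → R4 fires; Q=3 Y=7 G=1 D=10 X=2
Draw 7: a1=0.288, a2=0.778, a3=0.820, a4=0.396, a5=1.134, a0=3.416; τ=−ln(0.7196)/3.416=0.096 → t=0.802; u2·a0=0.6168·3.416=2.107; a1+…+a3=1.886 < 2.107 ≤ a1+…+a4=2.282 → R4 fires; Q=2 Y=7 G=1 D=12 X=2
Draw 8: a1=0.288, a2=0.778, a3=0.820, a4=0.264, a5=0.756, a0=2.906; τ=−ln(0.8742)/2.906=0.046 → t=0.848; u2·a0=0.2286·2.906=0.664; a1=0.288 < 0.664 ≤ a1+a2=1.066 → R2 fires; Q=2 Y=7 G=0 D=12 X=2
Draw 9: a1=0.000, a2=0.000, a3=0.820, a4=0.264, a5=0.756, a0=1.840; τ=−ln(0.7226)/1.840=0.177 → t=1.025; u2·a0=0.8097·1.840=1.490; a1+…+a4=1.084 < 1.490 ≤ a1+…+a5=1.840 → R5 fires; Q=1 Y=9 G=0 D=12 X=2
Draw 10: a1=0.000, a2=0.000, a3=0.820, a4=0.132, a5=0.378, a0=1.330; τ=−ln(0.8443)/1.330=0.127 → t=1.152 > T=1.13: stop.
Read off X at T=1.13: 2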